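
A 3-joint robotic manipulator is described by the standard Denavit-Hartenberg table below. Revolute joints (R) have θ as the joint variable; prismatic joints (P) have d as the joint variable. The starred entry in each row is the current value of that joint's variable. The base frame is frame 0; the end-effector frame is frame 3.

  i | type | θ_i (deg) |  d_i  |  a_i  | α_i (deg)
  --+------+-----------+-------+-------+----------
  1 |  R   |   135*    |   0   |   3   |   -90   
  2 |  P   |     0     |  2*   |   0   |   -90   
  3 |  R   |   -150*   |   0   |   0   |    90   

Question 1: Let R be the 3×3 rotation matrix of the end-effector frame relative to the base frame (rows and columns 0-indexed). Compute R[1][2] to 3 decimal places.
End-effector z-axis (col 2 of R) = (0.9659,0.2588,-0.0000)
R[1][2] = 0.2588

0.259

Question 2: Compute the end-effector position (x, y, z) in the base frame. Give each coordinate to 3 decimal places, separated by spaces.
after link 1: o_1 = (-2.1213, 2.1213, 0.0000)
after link 2: o_2 = (-3.5355, 0.7071, 0.0000)
after link 3: o_3 = (-3.5355, 0.7071, 0.0000)

-3.536 0.707 0.000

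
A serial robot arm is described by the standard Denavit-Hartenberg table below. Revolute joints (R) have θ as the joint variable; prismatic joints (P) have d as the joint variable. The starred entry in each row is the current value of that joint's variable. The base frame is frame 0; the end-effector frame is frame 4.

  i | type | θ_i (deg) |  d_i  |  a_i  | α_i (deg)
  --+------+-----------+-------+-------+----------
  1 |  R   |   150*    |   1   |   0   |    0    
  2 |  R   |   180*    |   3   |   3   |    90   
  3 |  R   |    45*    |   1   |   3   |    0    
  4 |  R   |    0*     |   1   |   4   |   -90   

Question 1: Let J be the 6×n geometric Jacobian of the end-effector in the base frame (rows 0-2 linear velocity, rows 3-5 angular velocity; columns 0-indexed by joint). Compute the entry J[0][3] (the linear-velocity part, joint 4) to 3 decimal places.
axis z_3 = (-0.5000,-0.8660,0.0000); lever o_n−o_3 = (1.9495,-2.2802,2.8284)
cross product → J_v[:, 3] = (-2.4495,1.4142,2.8284)
J_ω[:, 3] = z_3
entry J[0][3] = -2.4495

-2.449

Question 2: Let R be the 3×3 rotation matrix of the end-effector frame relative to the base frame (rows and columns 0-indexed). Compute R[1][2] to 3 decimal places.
0.354

End-effector z-axis (col 2 of R) = (-0.6124,0.3536,0.7071)
R[1][2] = 0.3536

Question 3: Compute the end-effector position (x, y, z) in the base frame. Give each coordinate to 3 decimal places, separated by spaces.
after link 1: o_1 = (0.0000, 0.0000, 1.0000)
after link 2: o_2 = (2.5981, -1.5000, 4.0000)
after link 3: o_3 = (3.9352, -3.4267, 6.1213)
after link 4: o_4 = (5.8847, -5.7069, 8.9497)

5.885 -5.707 8.950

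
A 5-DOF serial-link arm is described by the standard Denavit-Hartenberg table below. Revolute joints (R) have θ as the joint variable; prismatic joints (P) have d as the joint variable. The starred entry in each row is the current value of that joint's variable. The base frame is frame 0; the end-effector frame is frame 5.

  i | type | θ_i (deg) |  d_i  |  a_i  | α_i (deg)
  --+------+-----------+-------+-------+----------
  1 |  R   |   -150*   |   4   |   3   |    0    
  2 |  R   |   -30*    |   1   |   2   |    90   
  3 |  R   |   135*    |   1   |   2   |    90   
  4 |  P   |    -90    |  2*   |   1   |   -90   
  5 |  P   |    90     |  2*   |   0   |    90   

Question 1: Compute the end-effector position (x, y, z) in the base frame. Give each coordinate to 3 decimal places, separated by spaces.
after link 1: o_1 = (-2.5981, -1.5000, 4.0000)
after link 2: o_2 = (-4.5981, -1.5000, 5.0000)
after link 3: o_3 = (-3.1839, -0.5000, 6.4142)
after link 4: o_4 = (-4.5981, -1.5000, 7.8284)
after link 5: o_5 = (-3.1839, -1.5000, 9.2426)

-3.184 -1.500 9.243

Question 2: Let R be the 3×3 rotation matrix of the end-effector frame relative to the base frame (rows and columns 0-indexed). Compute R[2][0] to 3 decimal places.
-0.707

End-effector x-axis (col 0 of R) = (0.7071,-0.0000,-0.7071)
R[2][0] = -0.7071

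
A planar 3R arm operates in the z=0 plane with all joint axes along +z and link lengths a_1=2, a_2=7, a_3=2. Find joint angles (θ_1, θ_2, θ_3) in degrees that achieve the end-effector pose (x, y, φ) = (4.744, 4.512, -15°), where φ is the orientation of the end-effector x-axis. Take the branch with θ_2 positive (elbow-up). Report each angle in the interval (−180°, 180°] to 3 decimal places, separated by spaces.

wrist centre = target − a_3·(cos φ, sin φ) = (2.8121, 5.0296)
cos θ_2 = (33.2054−2²−7²)/(2·2·7) = -0.7069; θ_2 = 134.9872° (elbow-up)
β = atan2(5.0296,2.8121) = 60.7898°; ψ = atan2(4.9509,-2.9486) = 120.7773°
θ_1 = β − ψ = -59.9875°
θ_3 = φ − θ_1 − θ_2 = -89.9997° (wrapped to (-180°,180°])

-59.988 134.987 -90.000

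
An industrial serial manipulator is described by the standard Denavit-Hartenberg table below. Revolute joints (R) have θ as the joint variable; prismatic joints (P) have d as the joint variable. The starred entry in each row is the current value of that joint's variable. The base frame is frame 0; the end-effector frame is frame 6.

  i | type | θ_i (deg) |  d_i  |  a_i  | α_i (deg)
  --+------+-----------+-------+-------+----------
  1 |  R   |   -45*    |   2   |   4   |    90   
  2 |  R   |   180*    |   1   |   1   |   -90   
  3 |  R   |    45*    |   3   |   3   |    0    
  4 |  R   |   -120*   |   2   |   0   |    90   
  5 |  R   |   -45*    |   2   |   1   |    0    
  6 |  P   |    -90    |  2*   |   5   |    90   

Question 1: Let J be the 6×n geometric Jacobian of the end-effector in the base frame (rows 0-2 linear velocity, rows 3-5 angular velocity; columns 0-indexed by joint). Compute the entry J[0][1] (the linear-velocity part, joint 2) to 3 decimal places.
axis z_1 = (-0.7071,-0.7071,0.0000); lever o_n−o_1 = (3.0353,0.9501,-0.7574)
cross product → J_v[:, 1] = (0.5355,-0.5355,1.4744)
J_ω[:, 1] = z_1
entry J[0][1] = 0.5355

0.536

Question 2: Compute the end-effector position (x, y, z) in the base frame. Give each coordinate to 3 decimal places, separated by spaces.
5.864 -1.878 1.243

after link 1: o_1 = (2.8284, -2.8284, 2.0000)
after link 2: o_2 = (1.4142, -2.8284, 2.0000)
after link 3: o_3 = (1.4142, 0.1716, -1.0000)
after link 4: o_4 = (1.4142, 0.1716, -3.0000)
after link 5: o_5 = (1.8018, -1.9140, -2.2929)
after link 6: o_6 = (5.8637, -1.8783, 1.2426)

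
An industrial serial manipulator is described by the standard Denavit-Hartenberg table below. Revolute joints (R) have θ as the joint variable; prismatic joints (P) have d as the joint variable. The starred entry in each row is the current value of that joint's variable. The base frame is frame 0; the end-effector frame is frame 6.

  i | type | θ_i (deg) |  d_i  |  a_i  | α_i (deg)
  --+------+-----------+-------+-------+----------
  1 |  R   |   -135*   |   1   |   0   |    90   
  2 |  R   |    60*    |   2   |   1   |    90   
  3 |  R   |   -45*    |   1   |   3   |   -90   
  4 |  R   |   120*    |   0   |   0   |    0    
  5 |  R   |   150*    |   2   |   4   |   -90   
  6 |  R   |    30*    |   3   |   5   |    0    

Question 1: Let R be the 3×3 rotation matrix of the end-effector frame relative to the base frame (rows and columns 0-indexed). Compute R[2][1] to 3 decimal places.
End-effector y-axis (col 1 of R) = (0.9557,0.0897,-0.2803)
R[2][1] = -0.2803

-0.280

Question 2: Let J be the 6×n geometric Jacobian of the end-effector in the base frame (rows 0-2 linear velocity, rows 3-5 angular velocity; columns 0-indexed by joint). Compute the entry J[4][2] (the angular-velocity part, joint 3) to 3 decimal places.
axis z_2 = (-0.6124,-0.6124,-0.5000); lever o_n−o_2 = (-3.8385,-10.3385,-1.2970)
cross product → J_v[:, 2] = (-4.3750,1.1250,3.9804)
J_ω[:, 2] = z_2
entry J[4][2] = -0.6124

-0.612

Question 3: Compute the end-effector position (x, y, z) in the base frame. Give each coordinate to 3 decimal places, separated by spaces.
-5.606 -9.278 0.569

after link 1: o_1 = (0.0000, 0.0000, 1.0000)
after link 2: o_2 = (-1.7678, 1.0607, 1.8660)
after link 3: o_3 = (-1.6301, -1.8017, 3.2031)
after link 4: o_4 = (-1.6301, -1.8017, 3.2031)
after link 5: o_5 = (-5.5796, -3.7512, 2.4279)
after link 6: o_6 = (-5.6063, -9.2779, 0.5690)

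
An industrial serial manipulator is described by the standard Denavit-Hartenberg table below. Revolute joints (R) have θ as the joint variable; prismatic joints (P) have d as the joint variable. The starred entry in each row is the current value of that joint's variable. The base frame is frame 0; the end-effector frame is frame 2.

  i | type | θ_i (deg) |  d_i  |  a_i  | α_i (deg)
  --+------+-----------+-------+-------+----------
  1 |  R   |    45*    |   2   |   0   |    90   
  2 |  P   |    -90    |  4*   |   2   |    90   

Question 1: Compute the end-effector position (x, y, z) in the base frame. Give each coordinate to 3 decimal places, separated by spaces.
after link 1: o_1 = (0.0000, 0.0000, 2.0000)
after link 2: o_2 = (2.8284, -2.8284, 0.0000)

2.828 -2.828 0.000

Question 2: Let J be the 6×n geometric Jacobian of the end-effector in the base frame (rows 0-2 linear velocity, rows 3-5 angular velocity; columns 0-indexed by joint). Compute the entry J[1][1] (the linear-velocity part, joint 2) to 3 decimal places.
prismatic axis z_1 = (0.7071,-0.7071,0.0000)
J_v[:, 1] = z_1; J_ω[:, 1] = (0,0,0)
entry J[1][1] = -0.7071

-0.707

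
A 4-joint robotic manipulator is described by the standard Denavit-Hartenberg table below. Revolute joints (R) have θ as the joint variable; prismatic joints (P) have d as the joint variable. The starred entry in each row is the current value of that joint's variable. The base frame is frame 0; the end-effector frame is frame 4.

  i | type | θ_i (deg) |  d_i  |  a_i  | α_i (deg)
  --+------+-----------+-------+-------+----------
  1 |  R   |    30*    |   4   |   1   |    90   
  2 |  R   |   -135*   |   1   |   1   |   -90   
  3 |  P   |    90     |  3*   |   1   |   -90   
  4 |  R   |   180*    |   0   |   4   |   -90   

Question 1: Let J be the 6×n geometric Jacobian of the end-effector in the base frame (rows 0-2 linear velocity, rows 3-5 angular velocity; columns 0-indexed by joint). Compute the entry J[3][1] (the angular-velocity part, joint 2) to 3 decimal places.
axis z_1 = (0.5000,-0.8660,0.0000); lever o_n−o_1 = (3.2247,-2.7570,-2.8284)
cross product → J_v[:, 1] = (2.4495,1.4142,1.4142)
J_ω[:, 1] = z_1
entry J[3][1] = 0.5000

0.500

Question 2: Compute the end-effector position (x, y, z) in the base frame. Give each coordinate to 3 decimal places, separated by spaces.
4.091 -2.257 1.172

after link 1: o_1 = (0.8660, 0.5000, 4.0000)
after link 2: o_2 = (0.7537, -0.7196, 3.2929)
after link 3: o_3 = (2.0908, 1.2071, 1.1716)
after link 4: o_4 = (4.0908, -2.2570, 1.1716)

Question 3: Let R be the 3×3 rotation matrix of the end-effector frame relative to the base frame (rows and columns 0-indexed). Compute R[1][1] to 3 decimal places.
End-effector y-axis (col 1 of R) = (-0.6124,-0.3536,-0.7071)
R[1][1] = -0.3536

-0.354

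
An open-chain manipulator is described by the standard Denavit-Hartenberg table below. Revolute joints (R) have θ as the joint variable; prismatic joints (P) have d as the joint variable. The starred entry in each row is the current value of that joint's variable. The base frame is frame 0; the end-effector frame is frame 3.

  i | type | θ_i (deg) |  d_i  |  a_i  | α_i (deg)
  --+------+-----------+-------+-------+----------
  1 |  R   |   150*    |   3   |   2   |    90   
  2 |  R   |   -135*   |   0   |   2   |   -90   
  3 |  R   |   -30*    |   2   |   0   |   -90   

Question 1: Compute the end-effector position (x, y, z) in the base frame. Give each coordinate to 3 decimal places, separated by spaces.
after link 1: o_1 = (-1.7321, 1.0000, 3.0000)
after link 2: o_2 = (-0.5073, 0.2929, 1.5858)
after link 3: o_3 = (-1.7321, 1.0000, 0.1716)

-1.732 1.000 0.172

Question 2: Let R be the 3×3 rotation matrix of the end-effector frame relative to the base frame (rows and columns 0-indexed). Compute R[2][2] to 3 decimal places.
-0.354

End-effector z-axis (col 2 of R) = (-0.1268,-0.9268,-0.3536)
R[2][2] = -0.3536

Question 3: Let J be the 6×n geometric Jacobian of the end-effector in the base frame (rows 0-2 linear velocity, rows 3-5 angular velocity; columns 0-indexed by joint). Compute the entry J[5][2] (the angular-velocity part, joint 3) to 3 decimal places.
-0.707

axis z_2 = (-0.6124,0.3536,-0.7071); lever o_n−o_2 = (-1.2247,0.7071,-1.4142)
cross product → J_v[:, 2] = (0.0000,0.0000,0.0000)
J_ω[:, 2] = z_2
entry J[5][2] = -0.7071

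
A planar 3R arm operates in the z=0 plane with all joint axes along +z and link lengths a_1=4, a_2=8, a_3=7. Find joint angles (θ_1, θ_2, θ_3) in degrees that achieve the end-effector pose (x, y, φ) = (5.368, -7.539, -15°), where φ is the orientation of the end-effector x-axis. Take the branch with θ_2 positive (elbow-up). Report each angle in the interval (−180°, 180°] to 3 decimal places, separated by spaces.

wrist centre = target − a_3·(cos φ, sin φ) = (-1.3935, -5.7273)
cos θ_2 = (34.7434−4²−8²)/(2·4·8) = -0.7071; θ_2 = 135.0023° (elbow-up)
β = atan2(-5.7273,-1.3935) = -103.6747°; ψ = atan2(5.6566,-1.6571) = 106.3277°
θ_1 = β − ψ = -210.0024°
θ_3 = φ − θ_1 − θ_2 = 60.0001° (wrapped to (-180°,180°])

149.998 135.002 60.000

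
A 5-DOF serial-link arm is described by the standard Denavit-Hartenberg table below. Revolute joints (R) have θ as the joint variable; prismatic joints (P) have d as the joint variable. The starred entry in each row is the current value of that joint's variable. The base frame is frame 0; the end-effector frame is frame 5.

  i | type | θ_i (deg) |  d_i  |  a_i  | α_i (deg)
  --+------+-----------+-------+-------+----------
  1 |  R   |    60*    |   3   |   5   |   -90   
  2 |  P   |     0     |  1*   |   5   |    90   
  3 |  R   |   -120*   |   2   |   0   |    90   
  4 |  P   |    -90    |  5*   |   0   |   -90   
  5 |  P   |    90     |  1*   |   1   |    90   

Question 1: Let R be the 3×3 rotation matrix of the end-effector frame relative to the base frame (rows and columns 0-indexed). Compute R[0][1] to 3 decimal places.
0.500

End-effector y-axis (col 1 of R) = (0.5000,-0.8660,0.0000)
R[0][1] = 0.5000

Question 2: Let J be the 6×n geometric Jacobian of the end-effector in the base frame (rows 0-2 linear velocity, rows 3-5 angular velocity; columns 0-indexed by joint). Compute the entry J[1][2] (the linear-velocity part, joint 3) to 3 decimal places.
axis z_2 = (0.0000,0.0000,1.0000); lever o_n−o_2 = (-2.9641,-2.8660,2.0000)
cross product → J_v[:, 2] = (2.8660,-2.9641,0.0000)
J_ω[:, 2] = z_2
entry J[1][2] = -2.9641

-2.964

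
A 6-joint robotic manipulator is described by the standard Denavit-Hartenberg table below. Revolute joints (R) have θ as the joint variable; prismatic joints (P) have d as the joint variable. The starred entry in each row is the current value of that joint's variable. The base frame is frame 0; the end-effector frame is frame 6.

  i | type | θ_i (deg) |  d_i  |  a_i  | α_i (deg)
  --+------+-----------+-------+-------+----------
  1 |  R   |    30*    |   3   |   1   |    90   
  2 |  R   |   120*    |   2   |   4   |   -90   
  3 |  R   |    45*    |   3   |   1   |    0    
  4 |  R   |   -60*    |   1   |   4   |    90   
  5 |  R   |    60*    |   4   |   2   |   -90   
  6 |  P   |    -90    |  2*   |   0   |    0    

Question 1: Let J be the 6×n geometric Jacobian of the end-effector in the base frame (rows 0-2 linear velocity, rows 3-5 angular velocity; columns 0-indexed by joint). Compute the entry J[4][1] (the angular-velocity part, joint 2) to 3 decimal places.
axis z_1 = (0.5000,-0.8660,0.0000); lever o_n−o_1 = (-5.0046,-9.8204,2.5476)
cross product → J_v[:, 1] = (-2.2063,-1.2738,-9.2443)
J_ω[:, 1] = z_1
entry J[4][1] = -0.8660

-0.866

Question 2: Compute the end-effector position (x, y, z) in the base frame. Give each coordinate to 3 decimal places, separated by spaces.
-4.139 -9.320 5.548

after link 1: o_1 = (0.8660, 0.5000, 3.0000)
after link 2: o_2 = (0.1340, -2.2321, 6.4641)
after link 3: o_3 = (-2.7758, -3.0955, 5.5765)
after link 4: o_4 = (-4.6812, -5.3910, 8.4225)
after link 5: o_5 = (-3.8889, -9.6939, 7.4965)
after link 6: o_6 = (-4.1386, -9.3204, 5.5476)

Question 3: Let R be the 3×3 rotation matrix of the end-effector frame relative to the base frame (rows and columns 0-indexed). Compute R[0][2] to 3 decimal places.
-0.125

End-effector z-axis (col 2 of R) = (-0.1248,0.1867,-0.9744)
R[0][2] = -0.1248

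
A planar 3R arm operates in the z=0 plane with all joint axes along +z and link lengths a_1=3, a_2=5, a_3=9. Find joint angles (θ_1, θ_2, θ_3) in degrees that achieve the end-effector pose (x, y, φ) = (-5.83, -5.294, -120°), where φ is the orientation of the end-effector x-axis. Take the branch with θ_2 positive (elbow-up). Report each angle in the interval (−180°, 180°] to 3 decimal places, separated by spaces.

0.000 149.997 90.003

wrist centre = target − a_3·(cos φ, sin φ) = (-1.3300, 2.5002)
cos θ_2 = (8.0200−3²−5²)/(2·3·5) = -0.8660; θ_2 = 149.9969° (elbow-up)
β = atan2(2.5002,-1.3300) = 118.0108°; ψ = atan2(2.5002,-1.3300) = 118.0106°
θ_1 = β − ψ = 0.0002°
θ_3 = φ − θ_1 − θ_2 = 90.0029° (wrapped to (-180°,180°])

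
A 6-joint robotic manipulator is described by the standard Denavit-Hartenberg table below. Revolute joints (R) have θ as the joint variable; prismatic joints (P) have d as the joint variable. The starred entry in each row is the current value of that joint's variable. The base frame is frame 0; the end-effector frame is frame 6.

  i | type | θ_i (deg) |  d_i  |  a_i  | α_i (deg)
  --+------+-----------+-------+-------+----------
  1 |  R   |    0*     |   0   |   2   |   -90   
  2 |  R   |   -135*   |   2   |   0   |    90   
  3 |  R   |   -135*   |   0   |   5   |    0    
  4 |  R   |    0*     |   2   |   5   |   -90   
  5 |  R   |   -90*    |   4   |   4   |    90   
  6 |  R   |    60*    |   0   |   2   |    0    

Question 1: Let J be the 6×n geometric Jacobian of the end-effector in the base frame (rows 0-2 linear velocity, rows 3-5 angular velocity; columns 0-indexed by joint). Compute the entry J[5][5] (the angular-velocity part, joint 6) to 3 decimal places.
0.500

axis z_5 = (-0.5000,0.7071,0.5000); lever o_n−o_5 = (-1.5731,-1.2247,0.1589)
cross product → J_v[:, 5] = (0.7247,-0.7071,1.7247)
J_ω[:, 5] = z_5
entry J[5][5] = 0.5000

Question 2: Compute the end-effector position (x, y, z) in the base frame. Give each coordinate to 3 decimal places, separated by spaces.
-0.816 -9.124 -7.084

after link 1: o_1 = (2.0000, 0.0000, 0.0000)
after link 2: o_2 = (2.0000, 2.0000, 0.0000)
after link 3: o_3 = (4.5000, -1.5355, -2.5000)
after link 4: o_4 = (5.5858, -5.0711, -6.4142)
after link 5: o_5 = (0.7574, -7.8995, -7.2426)
after link 6: o_6 = (-0.8158, -9.1242, -7.0837)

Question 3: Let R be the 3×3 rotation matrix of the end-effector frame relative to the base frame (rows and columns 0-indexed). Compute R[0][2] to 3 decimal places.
End-effector z-axis (col 2 of R) = (-0.5000,0.7071,0.5000)
R[0][2] = -0.5000

-0.500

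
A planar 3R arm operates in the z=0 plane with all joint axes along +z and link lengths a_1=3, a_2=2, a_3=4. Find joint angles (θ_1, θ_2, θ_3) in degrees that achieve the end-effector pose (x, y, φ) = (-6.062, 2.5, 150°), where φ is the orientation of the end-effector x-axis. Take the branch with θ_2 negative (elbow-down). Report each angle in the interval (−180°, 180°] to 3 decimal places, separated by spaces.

-150.000 -120.005 60.005

wrist centre = target − a_3·(cos φ, sin φ) = (-2.5979, 0.5000)
cos θ_2 = (6.9991−3²−2²)/(2·3·2) = -0.5001; θ_2 = -120.0051° (elbow-down)
β = atan2(0.5000,-2.5979) = 169.1059°; ψ = atan2(-1.7320,1.9998) = -40.8941°
θ_1 = β − ψ = 210.0000°
θ_3 = φ − θ_1 − θ_2 = 60.0051° (wrapped to (-180°,180°])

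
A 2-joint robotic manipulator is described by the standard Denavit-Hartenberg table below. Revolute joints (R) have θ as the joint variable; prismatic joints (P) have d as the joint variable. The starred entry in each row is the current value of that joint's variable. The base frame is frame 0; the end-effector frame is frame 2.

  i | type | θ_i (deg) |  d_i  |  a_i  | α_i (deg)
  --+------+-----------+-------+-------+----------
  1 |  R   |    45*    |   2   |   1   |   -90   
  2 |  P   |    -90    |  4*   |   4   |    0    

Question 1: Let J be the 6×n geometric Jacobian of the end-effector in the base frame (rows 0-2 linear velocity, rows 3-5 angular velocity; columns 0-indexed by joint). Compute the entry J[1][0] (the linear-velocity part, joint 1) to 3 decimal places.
-2.121

axis z_0 = ẑ; lever o_n−o_0 = (-2.1213,3.5355,6.0000)
cross product → J_v[:, 0] = (-3.5355,-2.1213,0.0000)
J_ω[:, 0] = z_0
entry J[1][0] = -2.1213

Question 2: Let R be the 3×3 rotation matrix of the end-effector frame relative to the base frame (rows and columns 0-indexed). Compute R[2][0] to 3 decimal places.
End-effector x-axis (col 0 of R) = (0.0000,-0.0000,1.0000)
R[2][0] = 1.0000

1.000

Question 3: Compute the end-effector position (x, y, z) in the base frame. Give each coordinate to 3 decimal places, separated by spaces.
after link 1: o_1 = (0.7071, 0.7071, 2.0000)
after link 2: o_2 = (-2.1213, 3.5355, 6.0000)

-2.121 3.536 6.000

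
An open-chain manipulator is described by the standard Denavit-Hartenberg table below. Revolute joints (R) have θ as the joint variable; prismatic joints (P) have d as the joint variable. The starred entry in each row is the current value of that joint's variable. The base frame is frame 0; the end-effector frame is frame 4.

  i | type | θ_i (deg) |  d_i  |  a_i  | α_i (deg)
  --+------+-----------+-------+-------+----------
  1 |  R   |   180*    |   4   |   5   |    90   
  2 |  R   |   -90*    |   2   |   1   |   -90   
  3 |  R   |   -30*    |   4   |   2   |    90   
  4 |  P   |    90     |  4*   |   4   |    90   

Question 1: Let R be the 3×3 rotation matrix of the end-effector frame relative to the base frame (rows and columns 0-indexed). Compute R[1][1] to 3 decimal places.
End-effector y-axis (col 1 of R) = (0.0000,0.8660,0.5000)
R[1][1] = 0.8660

0.866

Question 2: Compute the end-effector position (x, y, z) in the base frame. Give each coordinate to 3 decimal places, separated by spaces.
after link 1: o_1 = (-5.0000, 0.0000, 4.0000)
after link 2: o_2 = (-5.0000, 2.0000, 3.0000)
after link 3: o_3 = (-9.0000, 3.0000, 1.2679)
after link 4: o_4 = (-13.0000, 6.4641, 3.2679)

-13.000 6.464 3.268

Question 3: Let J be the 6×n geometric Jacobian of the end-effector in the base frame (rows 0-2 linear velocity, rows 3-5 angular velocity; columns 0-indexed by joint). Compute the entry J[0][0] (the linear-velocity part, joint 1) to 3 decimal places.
-6.464

axis z_0 = ẑ; lever o_n−o_0 = (-13.0000,6.4641,3.2679)
cross product → J_v[:, 0] = (-6.4641,-13.0000,0.0000)
J_ω[:, 0] = z_0
entry J[0][0] = -6.4641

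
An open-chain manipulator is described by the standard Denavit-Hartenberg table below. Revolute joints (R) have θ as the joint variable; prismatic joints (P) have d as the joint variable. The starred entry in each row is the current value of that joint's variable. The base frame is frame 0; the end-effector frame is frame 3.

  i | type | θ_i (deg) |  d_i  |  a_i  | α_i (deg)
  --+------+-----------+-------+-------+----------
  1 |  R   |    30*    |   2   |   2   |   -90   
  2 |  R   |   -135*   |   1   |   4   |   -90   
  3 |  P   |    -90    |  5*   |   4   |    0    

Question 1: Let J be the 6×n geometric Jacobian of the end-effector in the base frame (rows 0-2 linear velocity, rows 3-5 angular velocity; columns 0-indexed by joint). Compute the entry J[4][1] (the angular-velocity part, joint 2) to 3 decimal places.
0.866

axis z_1 = (-0.5000,0.8660,0.0000); lever o_n−o_1 = (-1.8876,4.6837,6.3640)
cross product → J_v[:, 1] = (5.5114,3.1820,-0.7071)
J_ω[:, 1] = z_1
entry J[4][1] = 0.8660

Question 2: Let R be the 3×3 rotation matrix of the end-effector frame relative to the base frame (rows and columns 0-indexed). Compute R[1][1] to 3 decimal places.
End-effector y-axis (col 1 of R) = (-0.6124,-0.3536,0.7071)
R[1][1] = -0.3536

-0.354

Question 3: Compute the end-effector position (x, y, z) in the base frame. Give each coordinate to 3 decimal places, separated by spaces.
after link 1: o_1 = (1.7321, 1.0000, 2.0000)
after link 2: o_2 = (-1.2174, 0.4518, 4.8284)
after link 3: o_3 = (-0.1556, 5.6837, 8.3640)

-0.156 5.684 8.364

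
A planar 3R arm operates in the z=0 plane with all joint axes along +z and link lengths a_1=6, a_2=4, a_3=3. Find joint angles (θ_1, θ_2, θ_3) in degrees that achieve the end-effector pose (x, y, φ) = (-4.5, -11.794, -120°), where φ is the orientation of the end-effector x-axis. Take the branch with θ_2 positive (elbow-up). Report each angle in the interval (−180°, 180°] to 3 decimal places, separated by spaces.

wrist centre = target − a_3·(cos φ, sin φ) = (-3.0000, -9.1959)
cos θ_2 = (93.5650−6²−4²)/(2·6·4) = 0.8659; θ_2 = 30.0100° (elbow-up)
β = atan2(-9.1959,-3.0000) = -108.0680°; ψ = atan2(2.0006,9.4638) = 11.9364°
θ_1 = β − ψ = -120.0044°
θ_3 = φ − θ_1 − θ_2 = -30.0057° (wrapped to (-180°,180°])

-120.004 30.010 -30.006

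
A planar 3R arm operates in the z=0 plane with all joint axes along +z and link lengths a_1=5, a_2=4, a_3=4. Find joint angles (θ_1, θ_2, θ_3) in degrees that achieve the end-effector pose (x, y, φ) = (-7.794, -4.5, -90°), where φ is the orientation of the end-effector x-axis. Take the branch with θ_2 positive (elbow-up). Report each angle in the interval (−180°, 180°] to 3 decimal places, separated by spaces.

wrist centre = target − a_3·(cos φ, sin φ) = (-7.7940, -0.5000)
cos θ_2 = (60.9964−5²−4²)/(2·5·4) = 0.4999; θ_2 = 60.0059° (elbow-up)
β = atan2(-0.5000,-7.7940) = -176.3294°; ψ = atan2(3.4643,6.9996) = 26.3320°
θ_1 = β − ψ = -202.6614°
θ_3 = φ − θ_1 − θ_2 = 52.6555° (wrapped to (-180°,180°])

157.339 60.006 52.656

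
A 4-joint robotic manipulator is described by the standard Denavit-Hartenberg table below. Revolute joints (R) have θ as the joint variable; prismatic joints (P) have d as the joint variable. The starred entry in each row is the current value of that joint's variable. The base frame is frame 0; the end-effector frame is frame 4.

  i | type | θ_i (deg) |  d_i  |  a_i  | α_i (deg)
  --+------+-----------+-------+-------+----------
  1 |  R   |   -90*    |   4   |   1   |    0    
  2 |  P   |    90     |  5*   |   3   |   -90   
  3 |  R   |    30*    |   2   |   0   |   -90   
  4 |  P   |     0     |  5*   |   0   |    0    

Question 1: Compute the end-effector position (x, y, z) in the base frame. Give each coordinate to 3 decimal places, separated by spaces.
0.500 1.000 4.670

after link 1: o_1 = (0.0000, -1.0000, 4.0000)
after link 2: o_2 = (3.0000, -1.0000, 9.0000)
after link 3: o_3 = (3.0000, 1.0000, 9.0000)
after link 4: o_4 = (0.5000, 1.0000, 4.6699)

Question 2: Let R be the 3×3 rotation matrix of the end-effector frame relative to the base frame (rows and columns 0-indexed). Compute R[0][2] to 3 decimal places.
End-effector z-axis (col 2 of R) = (-0.5000,0.0000,-0.8660)
R[0][2] = -0.5000

-0.500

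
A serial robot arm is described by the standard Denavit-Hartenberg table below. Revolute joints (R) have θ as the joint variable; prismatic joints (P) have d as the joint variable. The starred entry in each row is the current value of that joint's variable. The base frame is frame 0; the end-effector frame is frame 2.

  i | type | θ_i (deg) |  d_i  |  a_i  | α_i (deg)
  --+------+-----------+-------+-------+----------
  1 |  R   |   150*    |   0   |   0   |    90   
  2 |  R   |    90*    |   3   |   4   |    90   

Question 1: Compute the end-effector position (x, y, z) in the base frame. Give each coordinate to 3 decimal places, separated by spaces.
1.500 2.598 4.000

after link 1: o_1 = (0.0000, 0.0000, 0.0000)
after link 2: o_2 = (1.5000, 2.5981, 4.0000)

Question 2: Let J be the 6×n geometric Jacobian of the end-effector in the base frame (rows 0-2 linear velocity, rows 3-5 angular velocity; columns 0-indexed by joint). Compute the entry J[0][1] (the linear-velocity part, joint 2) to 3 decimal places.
3.464

axis z_1 = (0.5000,0.8660,0.0000); lever o_n−o_1 = (1.5000,2.5981,4.0000)
cross product → J_v[:, 1] = (3.4641,-2.0000,0.0000)
J_ω[:, 1] = z_1
entry J[0][1] = 3.4641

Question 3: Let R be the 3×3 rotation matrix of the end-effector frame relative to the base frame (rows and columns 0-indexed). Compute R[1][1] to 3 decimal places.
End-effector y-axis (col 1 of R) = (0.5000,0.8660,0.0000)
R[1][1] = 0.8660

0.866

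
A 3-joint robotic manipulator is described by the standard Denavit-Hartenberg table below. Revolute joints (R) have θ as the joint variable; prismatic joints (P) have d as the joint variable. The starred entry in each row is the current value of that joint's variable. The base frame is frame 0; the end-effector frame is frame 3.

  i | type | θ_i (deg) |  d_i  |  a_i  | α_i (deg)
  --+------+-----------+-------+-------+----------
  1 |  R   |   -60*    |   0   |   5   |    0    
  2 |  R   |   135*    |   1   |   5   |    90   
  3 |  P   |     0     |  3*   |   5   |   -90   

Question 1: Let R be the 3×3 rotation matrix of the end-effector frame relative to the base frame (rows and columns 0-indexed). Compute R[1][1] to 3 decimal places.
0.259

End-effector y-axis (col 1 of R) = (-0.9659,0.2588,0.0000)
R[1][1] = 0.2588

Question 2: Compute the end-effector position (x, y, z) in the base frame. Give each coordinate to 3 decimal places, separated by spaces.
after link 1: o_1 = (2.5000, -4.3301, 0.0000)
after link 2: o_2 = (3.7941, 0.4995, 1.0000)
after link 3: o_3 = (7.9860, 4.5527, 1.0000)

7.986 4.553 1.000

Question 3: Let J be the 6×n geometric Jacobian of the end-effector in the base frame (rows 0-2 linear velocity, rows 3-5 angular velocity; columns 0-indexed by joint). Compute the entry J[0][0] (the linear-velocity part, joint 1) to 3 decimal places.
axis z_0 = ẑ; lever o_n−o_0 = (7.9860,4.5527,1.0000)
cross product → J_v[:, 0] = (-4.5527,7.9860,0.0000)
J_ω[:, 0] = z_0
entry J[0][0] = -4.5527

-4.553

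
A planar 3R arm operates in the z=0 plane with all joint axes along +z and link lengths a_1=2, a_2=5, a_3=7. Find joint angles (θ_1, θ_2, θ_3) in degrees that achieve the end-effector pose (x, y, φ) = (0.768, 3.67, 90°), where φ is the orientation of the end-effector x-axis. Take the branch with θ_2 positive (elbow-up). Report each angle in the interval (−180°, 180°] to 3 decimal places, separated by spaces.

149.995 150.004 150.000

wrist centre = target − a_3·(cos φ, sin φ) = (0.7680, -3.3300)
cos θ_2 = (11.6787−2²−5²)/(2·2·5) = -0.8661; θ_2 = 150.0044° (elbow-up)
β = atan2(-3.3300,0.7680) = -77.0129°; ψ = atan2(2.4997,-2.3303) = 132.9919°
θ_1 = β − ψ = -210.0048°
θ_3 = φ − θ_1 − θ_2 = 150.0004° (wrapped to (-180°,180°])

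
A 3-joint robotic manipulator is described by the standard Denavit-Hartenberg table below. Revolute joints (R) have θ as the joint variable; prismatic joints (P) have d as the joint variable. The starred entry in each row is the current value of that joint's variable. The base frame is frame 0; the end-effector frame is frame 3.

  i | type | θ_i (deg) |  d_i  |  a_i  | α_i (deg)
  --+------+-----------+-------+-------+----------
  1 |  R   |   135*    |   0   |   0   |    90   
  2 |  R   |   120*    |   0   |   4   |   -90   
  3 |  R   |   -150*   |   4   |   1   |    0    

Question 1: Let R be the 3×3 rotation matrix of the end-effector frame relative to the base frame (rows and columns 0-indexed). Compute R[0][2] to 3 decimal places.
0.612

End-effector z-axis (col 2 of R) = (0.6124,-0.6124,-0.5000)
R[0][2] = 0.6124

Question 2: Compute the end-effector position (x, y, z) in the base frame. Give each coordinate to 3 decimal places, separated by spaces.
after link 1: o_1 = (0.0000, 0.0000, 0.0000)
after link 2: o_2 = (1.4142, -1.4142, 3.4641)
after link 3: o_3 = (3.9111, -3.2040, 0.7141)

3.911 -3.204 0.714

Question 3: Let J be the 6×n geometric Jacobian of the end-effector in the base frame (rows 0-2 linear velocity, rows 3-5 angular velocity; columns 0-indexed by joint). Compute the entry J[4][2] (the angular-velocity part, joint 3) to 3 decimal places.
axis z_2 = (0.6124,-0.6124,-0.5000); lever o_n−o_2 = (2.4969,-1.7898,-2.7500)
cross product → J_v[:, 2] = (0.7891,0.4356,0.4330)
J_ω[:, 2] = z_2
entry J[4][2] = -0.6124

-0.612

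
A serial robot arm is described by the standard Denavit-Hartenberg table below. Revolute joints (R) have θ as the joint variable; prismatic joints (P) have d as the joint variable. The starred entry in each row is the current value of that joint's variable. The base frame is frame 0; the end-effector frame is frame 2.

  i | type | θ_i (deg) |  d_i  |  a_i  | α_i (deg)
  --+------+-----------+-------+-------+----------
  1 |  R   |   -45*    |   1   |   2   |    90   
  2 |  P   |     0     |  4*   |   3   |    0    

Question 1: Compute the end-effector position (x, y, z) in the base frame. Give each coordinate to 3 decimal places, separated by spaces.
after link 1: o_1 = (1.4142, -1.4142, 1.0000)
after link 2: o_2 = (0.7071, -6.3640, 1.0000)

0.707 -6.364 1.000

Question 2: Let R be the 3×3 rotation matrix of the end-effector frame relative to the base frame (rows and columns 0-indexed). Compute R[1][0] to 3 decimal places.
-0.707

End-effector x-axis (col 0 of R) = (0.7071,-0.7071,0.0000)
R[1][0] = -0.7071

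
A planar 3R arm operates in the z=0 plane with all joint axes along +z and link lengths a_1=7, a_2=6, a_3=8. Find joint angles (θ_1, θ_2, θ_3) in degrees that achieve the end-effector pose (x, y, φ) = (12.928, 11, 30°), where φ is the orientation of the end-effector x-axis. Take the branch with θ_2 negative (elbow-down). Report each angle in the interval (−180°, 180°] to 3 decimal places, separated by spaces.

wrist centre = target − a_3·(cos φ, sin φ) = (5.9998, 7.0000)
cos θ_2 = (84.9976−7²−6²)/(2·7·6) = -0.0000; θ_2 = -90.0017° (elbow-down)
β = atan2(7.0000,5.9998) = 49.3997°; ψ = atan2(-6.0000,6.9998) = -40.6020°
θ_1 = β − ψ = 90.0017°
θ_3 = φ − θ_1 − θ_2 = 30.0000° (wrapped to (-180°,180°])

90.002 -90.002 30.000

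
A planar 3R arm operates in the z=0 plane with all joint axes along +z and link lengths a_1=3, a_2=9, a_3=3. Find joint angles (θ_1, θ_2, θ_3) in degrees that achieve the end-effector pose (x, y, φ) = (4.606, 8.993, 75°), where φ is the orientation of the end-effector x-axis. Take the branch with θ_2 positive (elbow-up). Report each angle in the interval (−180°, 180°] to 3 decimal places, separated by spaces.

wrist centre = target − a_3·(cos φ, sin φ) = (3.8295, 6.0952)
cos θ_2 = (51.8171−3²−9²)/(2·3·9) = -0.7071; θ_2 = 134.9986° (elbow-up)
β = atan2(6.0952,3.8295) = 57.8594°; ψ = atan2(6.3641,-3.3638) = 117.8591°
θ_1 = β − ψ = -59.9997°
θ_3 = φ − θ_1 − θ_2 = 0.0010° (wrapped to (-180°,180°])

-60.000 134.999 0.001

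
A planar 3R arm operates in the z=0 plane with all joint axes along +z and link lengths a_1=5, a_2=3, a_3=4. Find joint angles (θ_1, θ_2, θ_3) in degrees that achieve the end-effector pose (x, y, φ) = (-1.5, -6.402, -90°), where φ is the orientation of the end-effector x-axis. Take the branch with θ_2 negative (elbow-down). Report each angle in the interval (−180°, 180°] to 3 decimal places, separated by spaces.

wrist centre = target − a_3·(cos φ, sin φ) = (-1.5000, -2.4020)
cos θ_2 = (8.0196−5²−3²)/(2·5·3) = -0.8660; θ_2 = -149.9986° (elbow-down)
β = atan2(-2.4020,-1.5000) = -121.9839°; ψ = atan2(-1.5001,2.4020) = -31.9854°
θ_1 = β − ψ = -89.9985°
θ_3 = φ − θ_1 − θ_2 = 149.9971° (wrapped to (-180°,180°])

-89.998 -149.999 149.997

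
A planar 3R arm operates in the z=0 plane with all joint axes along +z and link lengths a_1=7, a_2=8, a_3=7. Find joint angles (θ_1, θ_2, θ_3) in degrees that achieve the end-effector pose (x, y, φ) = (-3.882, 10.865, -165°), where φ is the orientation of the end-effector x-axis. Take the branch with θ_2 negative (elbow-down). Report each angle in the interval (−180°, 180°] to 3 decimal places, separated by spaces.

wrist centre = target − a_3·(cos φ, sin φ) = (2.8795, 12.6767)
cos θ_2 = (168.9910−7²−8²)/(2·7·8) = 0.4999; θ_2 = -60.0053° (elbow-down)
β = atan2(12.6767,2.8795) = 77.2026°; ψ = atan2(-6.9286,10.9994) = -32.2071°
θ_1 = β − ψ = 109.4097°
θ_3 = φ − θ_1 − θ_2 = 145.5956° (wrapped to (-180°,180°])

109.410 -60.005 145.596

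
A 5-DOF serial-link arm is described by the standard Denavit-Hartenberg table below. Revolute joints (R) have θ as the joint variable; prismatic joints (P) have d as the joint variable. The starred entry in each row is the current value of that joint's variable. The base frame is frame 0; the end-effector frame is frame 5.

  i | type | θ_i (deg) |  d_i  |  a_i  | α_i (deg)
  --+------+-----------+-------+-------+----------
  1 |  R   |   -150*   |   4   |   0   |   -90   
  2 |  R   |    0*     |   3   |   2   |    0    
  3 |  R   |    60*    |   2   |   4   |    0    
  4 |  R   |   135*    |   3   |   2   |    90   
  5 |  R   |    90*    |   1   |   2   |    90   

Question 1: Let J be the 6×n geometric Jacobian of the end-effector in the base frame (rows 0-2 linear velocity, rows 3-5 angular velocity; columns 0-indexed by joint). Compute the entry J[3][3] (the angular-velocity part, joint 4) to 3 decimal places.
0.500

axis z_3 = (0.5000,-0.8660,0.0000); lever o_n−o_3 = (4.3972,-3.2348,-0.4483)
cross product → J_v[:, 3] = (0.3882,0.2241,2.1907)
J_ω[:, 3] = z_3
entry J[3][3] = 0.5000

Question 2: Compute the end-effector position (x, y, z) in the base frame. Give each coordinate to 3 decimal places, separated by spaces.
3.433 -9.565 0.088

after link 1: o_1 = (0.0000, 0.0000, 4.0000)
after link 2: o_2 = (-0.2321, -3.5981, 4.0000)
after link 3: o_3 = (-0.9641, -6.3301, 0.5359)
after link 4: o_4 = (2.2089, -7.9623, 1.0535)
after link 5: o_5 = (3.4331, -9.5649, 0.0876)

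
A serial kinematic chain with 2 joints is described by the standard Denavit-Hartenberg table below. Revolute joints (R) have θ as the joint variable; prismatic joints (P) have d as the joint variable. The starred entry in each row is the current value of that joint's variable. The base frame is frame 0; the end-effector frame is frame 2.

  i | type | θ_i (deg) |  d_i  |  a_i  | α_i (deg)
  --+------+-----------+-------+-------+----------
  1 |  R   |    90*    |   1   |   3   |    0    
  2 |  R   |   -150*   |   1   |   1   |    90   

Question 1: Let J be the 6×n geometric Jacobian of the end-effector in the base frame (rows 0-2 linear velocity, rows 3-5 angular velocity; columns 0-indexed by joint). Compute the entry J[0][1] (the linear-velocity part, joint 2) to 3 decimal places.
0.866

axis z_1 = (0.0000,0.0000,1.0000); lever o_n−o_1 = (0.5000,-0.8660,1.0000)
cross product → J_v[:, 1] = (0.8660,0.5000,-0.0000)
J_ω[:, 1] = z_1
entry J[0][1] = 0.8660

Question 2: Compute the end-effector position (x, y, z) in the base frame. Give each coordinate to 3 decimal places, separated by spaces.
0.500 2.134 2.000

after link 1: o_1 = (0.0000, 3.0000, 1.0000)
after link 2: o_2 = (0.5000, 2.1340, 2.0000)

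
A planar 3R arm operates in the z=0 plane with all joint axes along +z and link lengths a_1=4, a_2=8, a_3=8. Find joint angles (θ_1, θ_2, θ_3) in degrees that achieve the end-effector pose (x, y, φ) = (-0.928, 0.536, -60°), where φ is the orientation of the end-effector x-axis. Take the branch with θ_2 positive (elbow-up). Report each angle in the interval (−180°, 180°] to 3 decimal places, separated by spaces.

wrist centre = target − a_3·(cos φ, sin φ) = (-4.9280, 7.4642)
cos θ_2 = (79.9995−4²−8²)/(2·4·8) = -0.0000; θ_2 = 90.0004° (elbow-up)
β = atan2(7.4642,-4.9280) = 123.4335°; ψ = atan2(8.0000,3.9999) = 63.4353°
θ_1 = β − ψ = 59.9982°
θ_3 = φ − θ_1 − θ_2 = 150.0014° (wrapped to (-180°,180°])

59.998 90.000 150.001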